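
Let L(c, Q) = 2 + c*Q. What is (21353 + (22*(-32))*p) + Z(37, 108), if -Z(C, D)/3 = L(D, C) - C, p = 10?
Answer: 2430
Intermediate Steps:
L(c, Q) = 2 + Q*c
Z(C, D) = -6 + 3*C - 3*C*D (Z(C, D) = -3*((2 + C*D) - C) = -3*(2 - C + C*D) = -6 + 3*C - 3*C*D)
(21353 + (22*(-32))*p) + Z(37, 108) = (21353 + (22*(-32))*10) + (-6 + 3*37 - 3*37*108) = (21353 - 704*10) + (-6 + 111 - 11988) = (21353 - 7040) - 11883 = 14313 - 11883 = 2430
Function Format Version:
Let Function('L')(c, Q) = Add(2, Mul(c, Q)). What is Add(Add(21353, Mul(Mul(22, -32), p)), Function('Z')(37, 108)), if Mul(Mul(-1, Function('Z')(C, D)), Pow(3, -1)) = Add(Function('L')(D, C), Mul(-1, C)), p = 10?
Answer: 2430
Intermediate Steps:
Function('L')(c, Q) = Add(2, Mul(Q, c))
Function('Z')(C, D) = Add(-6, Mul(3, C), Mul(-3, C, D)) (Function('Z')(C, D) = Mul(-3, Add(Add(2, Mul(C, D)), Mul(-1, C))) = Mul(-3, Add(2, Mul(-1, C), Mul(C, D))) = Add(-6, Mul(3, C), Mul(-3, C, D)))
Add(Add(21353, Mul(Mul(22, -32), p)), Function('Z')(37, 108)) = Add(Add(21353, Mul(Mul(22, -32), 10)), Add(-6, Mul(3, 37), Mul(-3, 37, 108))) = Add(Add(21353, Mul(-704, 10)), Add(-6, 111, -11988)) = Add(Add(21353, -7040), -11883) = Add(14313, -11883) = 2430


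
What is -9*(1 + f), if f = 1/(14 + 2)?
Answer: -153/16 ≈ -9.5625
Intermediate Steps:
f = 1/16 ≈ 0.062500
-9*(1 + f) = -9*(1 + 1/16) = -9*17/16 = -153/16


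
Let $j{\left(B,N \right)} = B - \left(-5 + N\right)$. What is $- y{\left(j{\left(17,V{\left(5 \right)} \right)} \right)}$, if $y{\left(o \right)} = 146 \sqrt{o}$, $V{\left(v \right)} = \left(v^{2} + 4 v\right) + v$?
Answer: $- 292 i \sqrt{7} \approx - 772.56 i$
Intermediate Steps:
$V{\left(v \right)} = v^{2} + 5 v$
$j{\left(B,N \right)} = 5 + B - N$ ($j{\left(B,N \right)} = B - \left(-5 + N\right) = 5 + B - N$)
$- y{\left(j{\left(17,V{\left(5 \right)} \right)} \right)} = - 146 \sqrt{5 + 17 - 5 \left(5 + 5\right)} = - 146 \sqrt{5 + 17 - 5 \cdot 10} = - 146 \sqrt{5 + 17 - 50} = - 146 \sqrt{-28} = - 146 \cdot 2 i \sqrt{7} = - 292 i \sqrt{7}$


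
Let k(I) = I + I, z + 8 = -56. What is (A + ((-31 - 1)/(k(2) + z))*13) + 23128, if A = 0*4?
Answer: 347024/15 ≈ 23135.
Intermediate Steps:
z = -64 (z = -8 - 56 = -64)
A = 0
k(I) = 2*I
(A + ((-31 - 1)/(k(2) + z))*13) + 23128 = (0 + ((-31 - 1)/(2*2 - 64))*13) + 23128 = (0 - 32/(4 - 64)*13) + 23128 = (0 - 32/(-60)*13) + 23128 = (0 - 32*(-1/60)*13) + 23128 = (0 + (8/15)*13) + 23128 = (0 + 104/15) + 23128 = 104/15 + 23128 = 347024/15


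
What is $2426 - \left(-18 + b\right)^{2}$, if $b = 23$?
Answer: $2401$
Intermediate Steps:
$2426 - \left(-18 + b\right)^{2} = 2426 - \left(-18 + 23\right)^{2} = 2426 - 5^{2} = 2426 - 25 = 2401$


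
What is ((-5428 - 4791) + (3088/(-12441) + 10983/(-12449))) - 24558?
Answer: -5386367601008/154878009 ≈ -34778.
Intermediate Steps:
((-5428 - 4791) + (3088/(-12441) + 10983/(-12449))) - 24558 = (-10219 + (3088*(-1/12441) + 10983*(-1/12449))) - 24558 = (-10219 + (-3088/12441 - 10983/12449)) - 24558 = (-10219 - 175082015/154878009) - 24558 = -1582873455986/154878009 - 24558 = -5386367601008/154878009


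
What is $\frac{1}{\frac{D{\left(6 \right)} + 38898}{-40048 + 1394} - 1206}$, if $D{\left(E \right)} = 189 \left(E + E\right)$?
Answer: $- \frac{19327}{23328945} \approx -0.00082846$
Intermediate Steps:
$D{\left(E \right)} = 378 E$ ($D{\left(E \right)} = 189 \cdot 2 E = 378 E$)
$\frac{1}{\frac{D{\left(6 \right)} + 38898}{-40048 + 1394} - 1206} = \frac{1}{\frac{378 \cdot 6 + 38898}{-40048 + 1394} - 1206} = \frac{1}{\frac{2268 + 38898}{-38654} - 1206} = \frac{1}{41166 \left(- \frac{1}{38654}\right) - 1206} = \frac{1}{- \frac{20583}{19327} - 1206} = \frac{1}{- \frac{23328945}{19327}} = - \frac{19327}{23328945}$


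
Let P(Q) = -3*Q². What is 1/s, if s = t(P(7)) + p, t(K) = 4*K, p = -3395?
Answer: -1/3983 ≈ -0.00025107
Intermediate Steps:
s = -3983 (s = 4*(-3*7²) - 3395 = 4*(-3*49) - 3395 = 4*(-147) - 3395 = -588 - 3395 = -3983)
1/s = 1/(-3983) = -1/3983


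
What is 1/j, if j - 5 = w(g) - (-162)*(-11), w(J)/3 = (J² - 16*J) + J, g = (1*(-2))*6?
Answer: -1/805 ≈ -0.0012422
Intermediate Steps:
g = -12 (g = -2*6 = -12)
w(J) = -45*J + 3*J² (w(J) = 3*((J² - 16*J) + J) = 3*(J² - 15*J) = -45*J + 3*J²)
j = -805 (j = 5 + (3*(-12)*(-15 - 12) - (-162)*(-11)) = 5 + (3*(-12)*(-27) - 1*1782) = 5 + (972 - 1782) = 5 - 810 = -805)
1/j = 1/(-805) = -1/805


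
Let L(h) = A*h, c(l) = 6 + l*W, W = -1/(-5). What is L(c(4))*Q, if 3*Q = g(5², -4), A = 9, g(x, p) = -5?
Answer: -102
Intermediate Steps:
W = ⅕ (W = -1*(-⅕) = ⅕ ≈ 0.20000)
c(l) = 6 + l/5 (c(l) = 6 + l*(⅕) = 6 + l/5)
Q = -5/3 (Q = (⅓)*(-5) = -5/3 ≈ -1.6667)
L(h) = 9*h
L(c(4))*Q = (9*(6 + (⅕)*4))*(-5/3) = (9*(6 + ⅘))*(-5/3) = (9*(34/5))*(-5/3) = (306/5)*(-5/3) = -102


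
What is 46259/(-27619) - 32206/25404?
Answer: -1032330575/350816538 ≈ -2.9426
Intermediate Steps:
46259/(-27619) - 32206/25404 = 46259*(-1/27619) - 32206*1/25404 = -46259/27619 - 16103/12702 = -1032330575/350816538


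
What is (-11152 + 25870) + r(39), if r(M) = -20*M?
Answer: 13938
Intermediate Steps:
(-11152 + 25870) + r(39) = (-11152 + 25870) - 20*39 = 14718 - 780 = 13938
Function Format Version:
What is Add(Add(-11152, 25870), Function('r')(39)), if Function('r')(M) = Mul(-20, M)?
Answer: 13938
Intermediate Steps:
Add(Add(-11152, 25870), Function('r')(39)) = Add(Add(-11152, 25870), Mul(-20, 39)) = Add(14718, -780) = 13938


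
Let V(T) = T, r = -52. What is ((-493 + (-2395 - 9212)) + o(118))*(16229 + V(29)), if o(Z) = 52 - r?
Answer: -195030968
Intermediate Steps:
o(Z) = 104 (o(Z) = 52 - 1*(-52) = 52 + 52 = 104)
((-493 + (-2395 - 9212)) + o(118))*(16229 + V(29)) = ((-493 + (-2395 - 9212)) + 104)*(16229 + 29) = ((-493 - 11607) + 104)*16258 = (-12100 + 104)*16258 = -11996*16258 = -195030968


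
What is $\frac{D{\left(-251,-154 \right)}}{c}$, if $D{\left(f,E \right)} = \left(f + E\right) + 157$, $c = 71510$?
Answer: $- \frac{124}{35755} \approx -0.003468$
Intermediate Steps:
$D{\left(f,E \right)} = 157 + E + f$ ($D{\left(f,E \right)} = \left(E + f\right) + 157 = 157 + E + f$)
$\frac{D{\left(-251,-154 \right)}}{c} = \frac{157 - 154 - 251}{71510} = \left(-248\right) \frac{1}{71510} = - \frac{124}{35755}$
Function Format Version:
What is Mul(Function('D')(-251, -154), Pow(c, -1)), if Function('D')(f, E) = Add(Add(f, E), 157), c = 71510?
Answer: Rational(-124, 35755) ≈ -0.0034680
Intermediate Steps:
Function('D')(f, E) = Add(157, E, f) (Function('D')(f, E) = Add(Add(E, f), 157) = Add(157, E, f))
Mul(Function('D')(-251, -154), Pow(c, -1)) = Mul(Add(157, -154, -251), Pow(71510, -1)) = Mul(-248, Rational(1, 71510)) = Rational(-124, 35755)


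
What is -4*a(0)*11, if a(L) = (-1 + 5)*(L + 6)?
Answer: -1056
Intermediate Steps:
a(L) = 24 + 4*L (a(L) = 4*(6 + L) = 24 + 4*L)
-4*a(0)*11 = -4*(24 + 4*0)*11 = -4*(24 + 0)*11 = -4*24*11 = -96*11 = -1056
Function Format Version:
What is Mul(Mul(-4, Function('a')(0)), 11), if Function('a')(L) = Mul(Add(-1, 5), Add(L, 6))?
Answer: -1056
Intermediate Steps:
Function('a')(L) = Add(24, Mul(4, L)) (Function('a')(L) = Mul(4, Add(6, L)) = Add(24, Mul(4, L)))
Mul(Mul(-4, Function('a')(0)), 11) = Mul(Mul(-4, Add(24, Mul(4, 0))), 11) = Mul(Mul(-4, Add(24, 0)), 11) = Mul(Mul(-4, 24), 11) = Mul(-96, 11) = -1056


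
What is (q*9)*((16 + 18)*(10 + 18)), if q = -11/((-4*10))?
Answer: 11781/5 ≈ 2356.2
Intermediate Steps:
q = 11/40 (q = -11/(-40) = -11*(-1/40) = 11/40 ≈ 0.27500)
(q*9)*((16 + 18)*(10 + 18)) = ((11/40)*9)*((16 + 18)*(10 + 18)) = 99*(34*28)/40 = (99/40)*952 = 11781/5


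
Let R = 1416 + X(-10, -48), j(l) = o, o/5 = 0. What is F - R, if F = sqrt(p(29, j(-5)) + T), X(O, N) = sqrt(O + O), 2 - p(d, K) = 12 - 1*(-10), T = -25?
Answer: -1416 + I*sqrt(5) ≈ -1416.0 + 2.2361*I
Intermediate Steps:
o = 0 (o = 5*0 = 0)
j(l) = 0
p(d, K) = -20 (p(d, K) = 2 - (12 - 1*(-10)) = 2 - (12 + 10) = 2 - 1*22 = 2 - 22 = -20)
X(O, N) = sqrt(2)*sqrt(O) (X(O, N) = sqrt(2*O) = sqrt(2)*sqrt(O))
R = 1416 + 2*I*sqrt(5) (R = 1416 + sqrt(2)*sqrt(-10) = 1416 + sqrt(2)*(I*sqrt(10)) = 1416 + 2*I*sqrt(5) ≈ 1416.0 + 4.4721*I)
F = 3*I*sqrt(5) (F = sqrt(-20 - 25) = sqrt(-45) = 3*I*sqrt(5) ≈ 6.7082*I)
F - R = 3*I*sqrt(5) - (1416 + 2*I*sqrt(5)) = 3*I*sqrt(5) + (-1416 - 2*I*sqrt(5)) = -1416 + I*sqrt(5)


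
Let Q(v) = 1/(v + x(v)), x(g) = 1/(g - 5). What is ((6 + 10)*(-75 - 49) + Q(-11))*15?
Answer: -1755920/59 ≈ -29761.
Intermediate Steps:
x(g) = 1/(-5 + g)
Q(v) = 1/(v + 1/(-5 + v))
((6 + 10)*(-75 - 49) + Q(-11))*15 = ((6 + 10)*(-75 - 49) + (-5 - 11)/(1 - 11*(-5 - 11)))*15 = (16*(-124) - 16/(1 - 11*(-16)))*15 = (-1984 - 16/(1 + 176))*15 = (-1984 - 16/177)*15 = -351184/177*15 = -1755920/59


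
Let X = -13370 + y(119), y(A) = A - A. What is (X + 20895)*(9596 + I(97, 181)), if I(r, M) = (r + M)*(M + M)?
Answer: 829495800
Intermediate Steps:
I(r, M) = 2*M*(M + r) (I(r, M) = (M + r)*(2*M) = 2*M*(M + r))
y(A) = 0
X = -13370 (X = -13370 + 0 = -13370)
(X + 20895)*(9596 + I(97, 181)) = (-13370 + 20895)*(9596 + 2*181*(181 + 97)) = 7525*(9596 + 2*181*278) = 7525*(9596 + 100636) = 7525*110232 = 829495800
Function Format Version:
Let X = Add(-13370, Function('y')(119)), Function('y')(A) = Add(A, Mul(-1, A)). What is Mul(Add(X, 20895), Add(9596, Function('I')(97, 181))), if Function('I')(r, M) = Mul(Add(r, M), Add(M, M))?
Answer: 829495800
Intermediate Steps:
Function('I')(r, M) = Mul(2, M, Add(M, r)) (Function('I')(r, M) = Mul(Add(M, r), Mul(2, M)) = Mul(2, M, Add(M, r)))
Function('y')(A) = 0
X = -13370 (X = Add(-13370, 0) = -13370)
Mul(Add(X, 20895), Add(9596, Function('I')(97, 181))) = Mul(Add(-13370, 20895), Add(9596, Mul(2, 181, Add(181, 97)))) = Mul(7525, Add(9596, Mul(2, 181, 278))) = Mul(7525, Add(9596, 100636)) = Mul(7525, 110232) = 829495800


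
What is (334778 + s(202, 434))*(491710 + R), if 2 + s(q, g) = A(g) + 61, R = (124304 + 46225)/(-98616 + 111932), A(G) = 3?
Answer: 548114738218190/3329 ≈ 1.6465e+11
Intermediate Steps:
R = 170529/13316 ≈ 12.806
s(q, g) = 62 (s(q, g) = -2 + (3 + 61) = -2 + 64 = 62)
(334778 + s(202, 434))*(491710 + R) = (334778 + 62)*(491710 + 170529/13316) = 334840*(6547780889/13316) = 548114738218190/3329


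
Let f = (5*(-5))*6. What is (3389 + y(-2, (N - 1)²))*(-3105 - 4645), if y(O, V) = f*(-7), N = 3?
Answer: -34402250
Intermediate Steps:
f = -150 (f = -25*6 = -150)
y(O, V) = 1050 (y(O, V) = -150*(-7) = 1050)
(3389 + y(-2, (N - 1)²))*(-3105 - 4645) = (3389 + 1050)*(-3105 - 4645) = 4439*(-7750) = -34402250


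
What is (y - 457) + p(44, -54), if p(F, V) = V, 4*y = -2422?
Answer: -2233/2 ≈ -1116.5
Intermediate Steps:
y = -1211/2 (y = (¼)*(-2422) = -1211/2 ≈ -605.50)
(y - 457) + p(44, -54) = (-1211/2 - 457) - 54 = -2125/2 - 54 = -2233/2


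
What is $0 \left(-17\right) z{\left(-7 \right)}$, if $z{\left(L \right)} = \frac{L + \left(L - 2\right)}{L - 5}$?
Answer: $0$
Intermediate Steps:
$z{\left(L \right)} = \frac{-2 + 2 L}{-5 + L}$ ($z{\left(L \right)} = \frac{L + \left(L - 2\right)}{-5 + L} = \frac{L + \left(-2 + L\right)}{-5 + L} = \frac{-2 + 2 L}{-5 + L}$)
$0 \left(-17\right) z{\left(-7 \right)} = 0 \left(-17\right) \frac{2 \left(-1 - 7\right)}{-5 - 7} = 0 \cdot 2 \frac{1}{-12} \left(-8\right) = 0 \cdot 2 \left(- \frac{1}{12}\right) \left(-8\right) = 0 \cdot \frac{4}{3} = 0$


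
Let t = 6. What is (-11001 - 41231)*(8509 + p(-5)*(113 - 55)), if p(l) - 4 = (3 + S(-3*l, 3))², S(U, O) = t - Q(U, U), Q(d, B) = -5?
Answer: -1050333288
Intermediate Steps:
S(U, O) = 11 (S(U, O) = 6 - 1*(-5) = 6 + 5 = 11)
p(l) = 200 (p(l) = 4 + (3 + 11)² = 4 + 14² = 4 + 196 = 200)
(-11001 - 41231)*(8509 + p(-5)*(113 - 55)) = (-11001 - 41231)*(8509 + 200*(113 - 55)) = -52232*(8509 + 200*58) = -52232*(8509 + 11600) = -52232*20109 = -1050333288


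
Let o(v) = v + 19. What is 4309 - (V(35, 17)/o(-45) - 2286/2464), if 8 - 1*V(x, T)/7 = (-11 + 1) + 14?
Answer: 69045051/16016 ≈ 4311.0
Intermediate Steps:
V(x, T) = 28 (V(x, T) = 56 - 7*((-11 + 1) + 14) = 56 - 7*(-10 + 14) = 56 - 7*4 = 56 - 28 = 28)
o(v) = 19 + v
4309 - (V(35, 17)/o(-45) - 2286/2464) = 4309 - (28/(19 - 45) - 2286/2464) = 4309 - (28/(-26) - 2286*1/2464) = 4309 - (28*(-1/26) - 1143/1232) = 4309 - (-14/13 - 1143/1232) = 4309 - 1*(-32107/16016) = 4309 + 32107/16016 = 69045051/16016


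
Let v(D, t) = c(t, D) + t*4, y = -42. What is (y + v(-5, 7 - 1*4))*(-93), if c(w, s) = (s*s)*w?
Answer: -4185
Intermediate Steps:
c(w, s) = w*s² (c(w, s) = s²*w = w*s²)
v(D, t) = 4*t + t*D² (v(D, t) = t*D² + t*4 = t*D² + 4*t = 4*t + t*D²)
(y + v(-5, 7 - 1*4))*(-93) = (-42 + (7 - 1*4)*(4 + (-5)²))*(-93) = (-42 + (7 - 4)*(4 + 25))*(-93) = (-42 + 3*29)*(-93) = (-42 + 87)*(-93) = 45*(-93) = -4185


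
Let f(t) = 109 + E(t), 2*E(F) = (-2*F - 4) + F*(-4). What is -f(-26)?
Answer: -185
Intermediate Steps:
E(F) = -2 - 3*F (E(F) = ((-2*F - 4) + F*(-4))/2 = ((-4 - 2*F) - 4*F)/2 = (-4 - 6*F)/2 = -2 - 3*F)
f(t) = 107 - 3*t (f(t) = 109 + (-2 - 3*t) = 107 - 3*t)
-f(-26) = -(107 - 3*(-26)) = -(107 + 78) = -1*185 = -185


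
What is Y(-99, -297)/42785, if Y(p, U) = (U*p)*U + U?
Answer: -8732988/42785 ≈ -204.11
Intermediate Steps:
Y(p, U) = U + p*U² (Y(p, U) = p*U² + U = U + p*U²)
Y(-99, -297)/42785 = -297*(1 - 297*(-99))/42785 = -297*(1 + 29403)*(1/42785) = -297*29404*(1/42785) = -8732988*1/42785 = -8732988/42785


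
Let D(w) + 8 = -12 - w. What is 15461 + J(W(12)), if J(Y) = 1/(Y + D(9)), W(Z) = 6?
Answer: 355602/23 ≈ 15461.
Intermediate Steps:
D(w) = -20 - w (D(w) = -8 + (-12 - w) = -20 - w)
J(Y) = 1/(-29 + Y) (J(Y) = 1/(Y + (-20 - 1*9)) = 1/(Y + (-20 - 9)) = 1/(Y - 29) = 1/(-29 + Y))
15461 + J(W(12)) = 15461 + 1/(-29 + 6) = 15461 + 1/(-23) = 15461 - 1/23 = 355602/23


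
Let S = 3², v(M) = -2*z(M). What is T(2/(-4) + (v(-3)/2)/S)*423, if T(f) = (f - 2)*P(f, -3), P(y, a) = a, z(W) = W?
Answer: 5499/2 ≈ 2749.5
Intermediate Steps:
v(M) = -2*M
S = 9
T(f) = 6 - 3*f (T(f) = (f - 2)*(-3) = (-2 + f)*(-3) = 6 - 3*f)
T(2/(-4) + (v(-3)/2)/S)*423 = (6 - 3*(2/(-4) + (-2*(-3)/2)/9))*423 = (6 - 3*(2*(-¼) + (6*(½))*(⅑)))*423 = (6 - 3*(-½ + 3*(⅑)))*423 = (6 - 3*(-½ + ⅓))*423 = (6 - 3*(-⅙))*423 = (6 + ½)*423 = (13/2)*423 = 5499/2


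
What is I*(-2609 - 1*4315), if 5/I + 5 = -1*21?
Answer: 17310/13 ≈ 1331.5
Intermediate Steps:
I = -5/26 (I = 5/(-5 - 1*21) = 5/(-5 - 21) = 5/(-26) = 5*(-1/26) = -5/26 ≈ -0.19231)
I*(-2609 - 1*4315) = -5*(-2609 - 1*4315)/26 = -5*(-2609 - 4315)/26 = -5/26*(-6924) = 17310/13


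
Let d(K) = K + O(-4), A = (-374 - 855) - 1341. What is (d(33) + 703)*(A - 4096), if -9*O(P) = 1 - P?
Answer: -14707418/3 ≈ -4.9025e+6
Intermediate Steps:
O(P) = -⅑ + P/9 (O(P) = -(1 - P)/9 = -⅑ + P/9)
A = -2570 (A = -1229 - 1341 = -2570)
d(K) = -5/9 + K (d(K) = K + (-⅑ + (⅑)*(-4)) = K + (-⅑ - 4/9) = K - 5/9 = -5/9 + K)
(d(33) + 703)*(A - 4096) = ((-5/9 + 33) + 703)*(-2570 - 4096) = (292/9 + 703)*(-6666) = (6619/9)*(-6666) = -14707418/3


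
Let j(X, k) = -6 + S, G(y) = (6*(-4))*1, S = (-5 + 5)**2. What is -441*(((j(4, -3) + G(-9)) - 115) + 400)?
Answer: -112455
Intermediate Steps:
S = 0 (S = 0**2 = 0)
G(y) = -24 (G(y) = -24*1 = -24)
j(X, k) = -6 (j(X, k) = -6 + 0 = -6)
-441*(((j(4, -3) + G(-9)) - 115) + 400) = -441*(((-6 - 24) - 115) + 400) = -441*((-30 - 115) + 400) = -441*(-145 + 400) = -441*255 = -112455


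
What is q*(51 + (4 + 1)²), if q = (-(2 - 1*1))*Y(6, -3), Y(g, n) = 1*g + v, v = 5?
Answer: -836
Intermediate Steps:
Y(g, n) = 5 + g (Y(g, n) = 1*g + 5 = g + 5 = 5 + g)
q = -11 (q = (-(2 - 1*1))*(5 + 6) = -(2 - 1)*11 = -1*1*11 = -1*11 = -11)
q*(51 + (4 + 1)²) = -11*(51 + (4 + 1)²) = -11*(51 + 5²) = -11*(51 + 25) = -11*76 = -836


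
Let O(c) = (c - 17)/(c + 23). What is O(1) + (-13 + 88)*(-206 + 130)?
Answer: -17102/3 ≈ -5700.7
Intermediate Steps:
O(c) = (-17 + c)/(23 + c)
O(1) + (-13 + 88)*(-206 + 130) = (-17 + 1)/(23 + 1) + (-13 + 88)*(-206 + 130) = -16/24 + 75*(-76) = (1/24)*(-16) - 5700 = -⅔ - 5700 = -17102/3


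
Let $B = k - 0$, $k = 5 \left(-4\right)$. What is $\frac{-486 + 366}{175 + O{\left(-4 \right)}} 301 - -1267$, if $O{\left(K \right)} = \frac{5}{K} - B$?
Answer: $\frac{167489}{155} \approx 1080.6$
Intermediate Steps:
$k = -20$
$B = -20$ ($B = -20 - 0 = -20 + 0 = -20$)
$O{\left(K \right)} = 20 + \frac{5}{K}$ ($O{\left(K \right)} = \frac{5}{K} - -20 = \frac{5}{K} + 20 = 20 + \frac{5}{K}$)
$\frac{-486 + 366}{175 + O{\left(-4 \right)}} 301 - -1267 = \frac{-486 + 366}{175 + \left(20 + \frac{5}{-4}\right)} 301 - -1267 = - \frac{120}{175 + \left(20 + 5 \left(- \frac{1}{4}\right)\right)} 301 + 1267 = - \frac{120}{175 + \left(20 - \frac{5}{4}\right)} 301 + 1267 = - \frac{120}{175 + \frac{75}{4}} \cdot 301 + 1267 = - \frac{120}{\frac{775}{4}} \cdot 301 + 1267 = \left(-120\right) \frac{4}{775} \cdot 301 + 1267 = \left(- \frac{96}{155}\right) 301 + 1267 = - \frac{28896}{155} + 1267 = \frac{167489}{155}$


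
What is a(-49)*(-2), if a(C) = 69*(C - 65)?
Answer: 15732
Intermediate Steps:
a(C) = -4485 + 69*C (a(C) = 69*(-65 + C) = -4485 + 69*C)
a(-49)*(-2) = (-4485 + 69*(-49))*(-2) = (-4485 - 3381)*(-2) = -7866*(-2) = 15732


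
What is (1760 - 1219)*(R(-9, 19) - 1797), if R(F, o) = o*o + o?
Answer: -766597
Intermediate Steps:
R(F, o) = o + o² (R(F, o) = o² + o = o + o²)
(1760 - 1219)*(R(-9, 19) - 1797) = (1760 - 1219)*(19*(1 + 19) - 1797) = 541*(19*20 - 1797) = 541*(380 - 1797) = 541*(-1417) = -766597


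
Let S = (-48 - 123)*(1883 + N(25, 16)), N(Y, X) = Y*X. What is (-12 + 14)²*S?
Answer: -1561572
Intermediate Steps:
N(Y, X) = X*Y
S = -390393 (S = (-48 - 123)*(1883 + 16*25) = -171*(1883 + 400) = -171*2283 = -390393)
(-12 + 14)²*S = (-12 + 14)²*(-390393) = 2²*(-390393) = 4*(-390393) = -1561572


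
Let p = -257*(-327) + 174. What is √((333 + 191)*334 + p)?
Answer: √259229 ≈ 509.15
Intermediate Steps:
p = 84213 (p = 84039 + 174 = 84213)
√((333 + 191)*334 + p) = √((333 + 191)*334 + 84213) = √(524*334 + 84213) = √(175016 + 84213) = √259229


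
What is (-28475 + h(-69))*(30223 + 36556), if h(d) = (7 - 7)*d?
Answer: -1901532025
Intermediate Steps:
h(d) = 0 (h(d) = 0*d = 0)
(-28475 + h(-69))*(30223 + 36556) = (-28475 + 0)*(30223 + 36556) = -28475*66779 = -1901532025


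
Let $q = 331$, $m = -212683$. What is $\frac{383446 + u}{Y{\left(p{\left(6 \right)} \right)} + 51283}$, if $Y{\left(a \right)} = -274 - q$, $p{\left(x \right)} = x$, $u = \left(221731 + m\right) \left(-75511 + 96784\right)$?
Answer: $\frac{96430775}{25339} \approx 3805.6$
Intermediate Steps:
$u = 192478104$ ($u = \left(221731 - 212683\right) \left(-75511 + 96784\right) = 9048 \cdot 21273 = 192478104$)
$Y{\left(a \right)} = -605$ ($Y{\left(a \right)} = -274 - 331 = -605$)
$\frac{383446 + u}{Y{\left(p{\left(6 \right)} \right)} + 51283} = \frac{383446 + 192478104}{-605 + 51283} = \frac{192861550}{50678} = 192861550 \cdot \frac{1}{50678} = \frac{96430775}{25339}$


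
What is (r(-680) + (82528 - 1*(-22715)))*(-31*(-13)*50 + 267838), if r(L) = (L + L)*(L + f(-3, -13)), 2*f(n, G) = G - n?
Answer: 298598341884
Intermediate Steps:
f(n, G) = G/2 - n/2 (f(n, G) = (G - n)/2 = G/2 - n/2)
r(L) = 2*L*(-5 + L) (r(L) = (L + L)*(L + ((½)*(-13) - ½*(-3))) = (2*L)*(L + (-13/2 + 3/2)) = (2*L)*(L - 5) = (2*L)*(-5 + L) = 2*L*(-5 + L))
(r(-680) + (82528 - 1*(-22715)))*(-31*(-13)*50 + 267838) = (2*(-680)*(-5 - 680) + (82528 - 1*(-22715)))*(-31*(-13)*50 + 267838) = (2*(-680)*(-685) + (82528 + 22715))*(403*50 + 267838) = (931600 + 105243)*(20150 + 267838) = 1036843*287988 = 298598341884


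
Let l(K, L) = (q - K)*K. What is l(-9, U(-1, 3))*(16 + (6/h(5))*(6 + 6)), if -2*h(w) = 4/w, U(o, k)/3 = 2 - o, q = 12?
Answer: 30996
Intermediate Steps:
U(o, k) = 6 - 3*o (U(o, k) = 3*(2 - o) = 6 - 3*o)
h(w) = -2/w
l(K, L) = K*(12 - K) (l(K, L) = (12 - K)*K = K*(12 - K))
l(-9, U(-1, 3))*(16 + (6/h(5))*(6 + 6)) = (-9*(12 - 1*(-9)))*(16 + (6/((-2/5)))*(6 + 6)) = (-9*(12 + 9))*(16 + (6/((-2*⅕)))*12) = (-9*21)*(16 + (6/(-⅖))*12) = -189*(16 + (6*(-5/2))*12) = -189*(16 - 15*12) = -189*(16 - 180) = -189*(-164) = 30996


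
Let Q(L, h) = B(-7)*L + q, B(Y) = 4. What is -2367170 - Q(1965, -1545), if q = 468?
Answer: -2375498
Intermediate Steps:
Q(L, h) = 468 + 4*L (Q(L, h) = 4*L + 468 = 468 + 4*L)
-2367170 - Q(1965, -1545) = -2367170 - (468 + 4*1965) = -2367170 - (468 + 7860) = -2367170 - 1*8328 = -2367170 - 8328 = -2375498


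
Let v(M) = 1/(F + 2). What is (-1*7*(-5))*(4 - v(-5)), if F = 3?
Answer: 133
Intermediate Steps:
v(M) = 1/5 (v(M) = 1/(3 + 2) = 1/5)
(-1*7*(-5))*(4 - v(-5)) = (-1*7*(-5))*(4 - 1*1/5) = (-7*(-5))*(4 - 1/5) = 35*(19/5) = 133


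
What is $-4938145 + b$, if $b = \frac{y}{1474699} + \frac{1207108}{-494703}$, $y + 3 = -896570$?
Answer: $- \frac{189608776129132204}{38396737863} \approx -4.9381 \cdot 10^{6}$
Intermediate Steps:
$y = -896573$ ($y = -3 - 896570 = -896573$)
$b = - \frac{117034648069}{38396737863}$ ($b = - \frac{896573}{1474699} + \frac{1207108}{-494703} = \left(-896573\right) \frac{1}{1474699} + 1207108 \left(- \frac{1}{494703}\right) = - \frac{896573}{1474699} - \frac{63532}{26037} = - \frac{117034648069}{38396737863} \approx -3.048$)
$-4938145 + b = -4938145 - \frac{117034648069}{38396737863} = - \frac{189608776129132204}{38396737863}$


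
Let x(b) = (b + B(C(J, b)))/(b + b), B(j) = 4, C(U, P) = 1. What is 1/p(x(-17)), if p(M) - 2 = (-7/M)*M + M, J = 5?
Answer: -34/157 ≈ -0.21656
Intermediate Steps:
x(b) = (4 + b)/(2*b) (x(b) = (b + 4)/(b + b) = (4 + b)/((2*b)) = (4 + b)*(1/(2*b)) = (4 + b)/(2*b))
p(M) = -5 + M (p(M) = 2 + ((-7/M)*M + M) = 2 + (-7 + M) = -5 + M)
1/p(x(-17)) = 1/(-5 + (½)*(4 - 17)/(-17)) = 1/(-5 + (½)*(-1/17)*(-13)) = 1/(-5 + 13/34) = 1/(-157/34) = -34/157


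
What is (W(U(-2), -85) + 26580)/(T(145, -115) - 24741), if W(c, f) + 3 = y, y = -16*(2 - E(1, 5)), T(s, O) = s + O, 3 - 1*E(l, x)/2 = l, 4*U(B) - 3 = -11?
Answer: -26609/24711 ≈ -1.0768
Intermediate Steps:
U(B) = -2 (U(B) = ¾ + (¼)*(-11) = ¾ - 11/4 = -2)
E(l, x) = 6 - 2*l
T(s, O) = O + s
y = 32 (y = -16*(2 - (6 - 2*1)) = -16*(2 - (6 - 2)) = -16*(2 - 1*4) = -16*(2 - 4) = -16*(-2) = 32)
W(c, f) = 29 (W(c, f) = -3 + 32 = 29)
(W(U(-2), -85) + 26580)/(T(145, -115) - 24741) = (29 + 26580)/((-115 + 145) - 24741) = 26609/(30 - 24741) = 26609/(-24711) = 26609*(-1/24711) = -26609/24711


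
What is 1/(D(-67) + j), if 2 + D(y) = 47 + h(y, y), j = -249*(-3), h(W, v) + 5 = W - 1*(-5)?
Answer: 1/725 ≈ 0.0013793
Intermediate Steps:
h(W, v) = W (h(W, v) = -5 + (W - 1*(-5)) = -5 + (W + 5) = -5 + (5 + W) = W)
j = 747
D(y) = 45 + y (D(y) = -2 + (47 + y) = 45 + y)
1/(D(-67) + j) = 1/((45 - 67) + 747) = 1/(-22 + 747) = 1/725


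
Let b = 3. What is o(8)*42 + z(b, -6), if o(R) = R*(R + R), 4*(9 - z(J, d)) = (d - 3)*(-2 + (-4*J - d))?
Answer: 5367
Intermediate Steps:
z(J, d) = 9 - (-3 + d)*(-2 - d - 4*J)/4 (z(J, d) = 9 - (d - 3)*(-2 + (-4*J - d))/4 = 9 - (-3 + d)*(-2 + (-d - 4*J))/4 = 9 - (-3 + d)*(-2 - d - 4*J)/4)
o(R) = 2*R² (o(R) = R*(2*R) = 2*R²)
o(8)*42 + z(b, -6) = (2*8²)*42 + (15/2 - 3*3 - ¼*(-6) + (¼)*(-6)² + 3*(-6)) = (2*64)*42 + (15/2 - 9 + 3/2 + (¼)*36 - 18) = 128*42 + (15/2 - 9 + 3/2 + 9 - 18) = 5376 - 9 = 5367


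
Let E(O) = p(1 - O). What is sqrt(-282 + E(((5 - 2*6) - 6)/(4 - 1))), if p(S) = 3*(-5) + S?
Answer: 5*I*sqrt(105)/3 ≈ 17.078*I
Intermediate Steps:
p(S) = -15 + S
E(O) = -14 - O (E(O) = -15 + (1 - O) = -14 - O)
sqrt(-282 + E(((5 - 2*6) - 6)/(4 - 1))) = sqrt(-282 + (-14 - ((5 - 2*6) - 6)/(4 - 1))) = sqrt(-282 + (-14 - ((5 - 12) - 6)/3)) = sqrt(-282 + (-14 - (-7 - 6)/3)) = sqrt(-282 + (-14 - (-13)/3)) = sqrt(-282 + (-14 - 1*(-13/3))) = sqrt(-282 + (-14 + 13/3)) = sqrt(-282 - 29/3) = sqrt(-875/3) = 5*I*sqrt(105)/3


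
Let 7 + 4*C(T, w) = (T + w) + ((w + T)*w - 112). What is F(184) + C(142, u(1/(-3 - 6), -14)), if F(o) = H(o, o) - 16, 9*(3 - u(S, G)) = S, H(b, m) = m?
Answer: 7445683/26244 ≈ 283.71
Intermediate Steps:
u(S, G) = 3 - S/9
C(T, w) = -119/4 + T/4 + w/4 + w*(T + w)/4 (C(T, w) = -7/4 + ((T + w) + ((w + T)*w - 112))/4 = -7/4 + ((T + w) + ((T + w)*w - 112))/4 = -7/4 + ((T + w) + (w*(T + w) - 112))/4 = -7/4 + ((T + w) + (-112 + w*(T + w)))/4 = -7/4 + (-112 + T + w + w*(T + w))/4 = -7/4 + (-28 + T/4 + w/4 + w*(T + w)/4) = -119/4 + T/4 + w/4 + w*(T + w)/4)
F(o) = -16 + o (F(o) = o - 16 = -16 + o)
F(184) + C(142, u(1/(-3 - 6), -14)) = (-16 + 184) + (-119/4 + (1/4)*142 + (3 - 1/(9*(-3 - 6)))/4 + (3 - 1/(9*(-3 - 6)))**2/4 + (1/4)*142*(3 - 1/(9*(-3 - 6)))) = 168 + (-119/4 + 71/2 + (3 - 1/9/(-9))/4 + (3 - 1/9/(-9))**2/4 + (1/4)*142*(3 - 1/9/(-9))) = 168 + (-119/4 + 71/2 + (3 - 1/9*(-1/9))/4 + (3 - 1/9*(-1/9))**2/4 + (1/4)*142*(3 - 1/9*(-1/9))) = 168 + (-119/4 + 71/2 + (3 + 1/81)/4 + (3 + 1/81)**2/4 + (1/4)*142*(3 + 1/81)) = 168 + (-119/4 + 71/2 + (1/4)*(244/81) + (244/81)**2/4 + (1/4)*142*(244/81)) = 168 + (-119/4 + 71/2 + 61/81 + (1/4)*(59536/6561) + 8662/81) = 168 + (-119/4 + 71/2 + 61/81 + 14884/6561 + 8662/81) = 168 + 3036691/26244 = 7445683/26244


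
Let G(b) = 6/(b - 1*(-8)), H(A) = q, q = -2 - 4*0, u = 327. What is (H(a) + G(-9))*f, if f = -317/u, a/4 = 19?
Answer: 2536/327 ≈ 7.7553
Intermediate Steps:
a = 76 (a = 4*19 = 76)
f = -317/327 ≈ -0.96942
q = -2 (q = -2 + 0 = -2)
H(A) = -2
G(b) = 6/(8 + b) (G(b) = 6/(b + 8) = 6/(8 + b))
(H(a) + G(-9))*f = (-2 + 6/(8 - 9))*(-317/327) = (-2 + 6/(-1))*(-317/327) = (-2 + 6*(-1))*(-317/327) = (-2 - 6)*(-317/327) = -8*(-317/327) = 2536/327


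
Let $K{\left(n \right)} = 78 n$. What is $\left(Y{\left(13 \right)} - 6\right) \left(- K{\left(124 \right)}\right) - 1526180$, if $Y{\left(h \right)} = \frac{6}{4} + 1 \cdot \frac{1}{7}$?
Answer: $- \frac{10388264}{7} \approx -1.484 \cdot 10^{6}$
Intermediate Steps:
$Y{\left(h \right)} = \frac{23}{14}$ ($Y{\left(h \right)} = 6 \cdot \frac{1}{4} + 1 \cdot \frac{1}{7} = \frac{3}{2} + \frac{1}{7} = \frac{23}{14}$)
$\left(Y{\left(13 \right)} - 6\right) \left(- K{\left(124 \right)}\right) - 1526180 = \left(\frac{23}{14} - 6\right) \left(- 78 \cdot 124\right) - 1526180 = \left(\frac{23}{14} - 6\right) \left(\left(-1\right) 9672\right) - 1526180 = \left(- \frac{61}{14}\right) \left(-9672\right) - 1526180 = \frac{294996}{7} - 1526180 = - \frac{10388264}{7}$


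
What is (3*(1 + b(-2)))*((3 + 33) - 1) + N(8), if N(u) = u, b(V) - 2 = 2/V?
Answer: 218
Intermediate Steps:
b(V) = 2 + 2/V
(3*(1 + b(-2)))*((3 + 33) - 1) + N(8) = (3*(1 + (2 + 2/(-2))))*((3 + 33) - 1) + 8 = (3*(1 + (2 + 2*(-½))))*(36 - 1) + 8 = (3*(1 + (2 - 1)))*35 + 8 = (3*(1 + 1))*35 + 8 = (3*2)*35 + 8 = 6*35 + 8 = 210 + 8 = 218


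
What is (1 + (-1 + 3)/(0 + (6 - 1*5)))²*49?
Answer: 441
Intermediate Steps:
(1 + (-1 + 3)/(0 + (6 - 1*5)))²*49 = (1 + 2/(0 + (6 - 5)))²*49 = (1 + 2/(0 + 1))²*49 = (1 + 2/1)²*49 = (1 + 2*1)²*49 = (1 + 2)²*49 = 3²*49 = 9*49 = 441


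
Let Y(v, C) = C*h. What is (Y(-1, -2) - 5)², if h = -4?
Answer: 9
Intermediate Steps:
Y(v, C) = -4*C (Y(v, C) = C*(-4) = -4*C)
(Y(-1, -2) - 5)² = (-4*(-2) - 5)² = (8 - 5)² = 3² = 9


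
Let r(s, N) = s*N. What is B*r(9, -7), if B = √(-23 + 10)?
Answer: -63*I*√13 ≈ -227.15*I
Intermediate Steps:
r(s, N) = N*s
B = I*√13 (B = √(-13) = I*√13 ≈ 3.6056*I)
B*r(9, -7) = (I*√13)*(-7*9) = (I*√13)*(-63) = -63*I*√13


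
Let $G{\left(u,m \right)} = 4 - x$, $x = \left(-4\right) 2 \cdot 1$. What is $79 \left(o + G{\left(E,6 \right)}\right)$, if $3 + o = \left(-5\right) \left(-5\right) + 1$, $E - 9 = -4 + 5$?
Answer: $2765$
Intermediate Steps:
$E = 10$ ($E = 9 + \left(-4 + 5\right) = 9 + 1 = 10$)
$x = -8$ ($x = \left(-8\right) 1 = -8$)
$G{\left(u,m \right)} = 12$ ($G{\left(u,m \right)} = 4 - -8 = 4 + 8 = 12$)
$o = 23$ ($o = -3 + \left(\left(-5\right) \left(-5\right) + 1\right) = -3 + \left(25 + 1\right) = -3 + 26 = 23$)
$79 \left(o + G{\left(E,6 \right)}\right) = 79 \left(23 + 12\right) = 79 \cdot 35 = 2765$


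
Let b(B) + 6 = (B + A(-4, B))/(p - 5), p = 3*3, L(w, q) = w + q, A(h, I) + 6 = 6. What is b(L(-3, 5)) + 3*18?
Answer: 97/2 ≈ 48.500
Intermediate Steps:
A(h, I) = 0 (A(h, I) = -6 + 6 = 0)
L(w, q) = q + w
p = 9
b(B) = -6 + B/4 (b(B) = -6 + (B + 0)/(9 - 5) = -6 + B/4)
b(L(-3, 5)) + 3*18 = (-6 + (5 - 3)/4) + 3*18 = (-6 + (¼)*2) + 54 = (-6 + ½) + 54 = -11/2 + 54 = 97/2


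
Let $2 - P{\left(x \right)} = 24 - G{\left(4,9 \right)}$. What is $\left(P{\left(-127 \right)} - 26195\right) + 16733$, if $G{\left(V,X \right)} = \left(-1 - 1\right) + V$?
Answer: $-9482$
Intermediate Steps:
$G{\left(V,X \right)} = -2 + V$
$P{\left(x \right)} = -20$ ($P{\left(x \right)} = 2 - \left(24 - \left(-2 + 4\right)\right) = 2 - \left(24 - 2\right) = 2 - 22 = -20$)
$\left(P{\left(-127 \right)} - 26195\right) + 16733 = \left(-20 - 26195\right) + 16733 = -26215 + 16733 = -9482$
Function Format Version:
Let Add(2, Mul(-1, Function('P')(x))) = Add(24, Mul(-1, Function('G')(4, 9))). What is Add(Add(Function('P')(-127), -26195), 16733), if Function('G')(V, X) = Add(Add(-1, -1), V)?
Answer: -9482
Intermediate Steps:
Function('G')(V, X) = Add(-2, V)
Function('P')(x) = -20 (Function('P')(x) = Add(2, Mul(-1, Add(24, Mul(-1, Add(-2, 4))))) = Add(2, Mul(-1, Add(24, Mul(-1, 2)))) = Add(2, Mul(-1, Add(24, -2))) = Add(2, Mul(-1, 22)) = Add(2, -22) = -20)
Add(Add(Function('P')(-127), -26195), 16733) = Add(Add(-20, -26195), 16733) = Add(-26215, 16733) = -9482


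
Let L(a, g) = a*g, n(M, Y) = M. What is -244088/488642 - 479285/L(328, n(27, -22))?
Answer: -118180212149/2163706776 ≈ -54.619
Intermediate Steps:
-244088/488642 - 479285/L(328, n(27, -22)) = -244088/488642 - 479285/(328*27) = -244088*1/488642 - 479285/8856 = -122044/244321 - 479285*1/8856 = -122044/244321 - 479285/8856 = -118180212149/2163706776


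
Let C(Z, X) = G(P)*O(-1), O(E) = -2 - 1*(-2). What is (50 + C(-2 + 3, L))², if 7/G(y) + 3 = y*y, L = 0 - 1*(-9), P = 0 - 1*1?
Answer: 2500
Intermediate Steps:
O(E) = 0 (O(E) = -2 + 2 = 0)
P = -1 (P = 0 - 1 = -1)
L = 9 (L = 0 + 9 = 9)
G(y) = 7/(-3 + y²) (G(y) = 7/(-3 + y*y) = 7/(-3 + y²))
C(Z, X) = 0 (C(Z, X) = (7/(-3 + (-1)²))*0 = (7/(-3 + 1))*0 = (7/(-2))*0 = (7*(-½))*0 = -7/2*0 = 0)
(50 + C(-2 + 3, L))² = (50 + 0)² = 50² = 2500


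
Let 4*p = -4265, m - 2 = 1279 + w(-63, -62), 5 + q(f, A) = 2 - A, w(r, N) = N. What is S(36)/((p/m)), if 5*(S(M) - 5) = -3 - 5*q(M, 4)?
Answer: -277932/21325 ≈ -13.033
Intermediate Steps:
q(f, A) = -3 - A (q(f, A) = -5 + (2 - A) = -3 - A)
m = 1219 (m = 2 + (1279 - 62) = 2 + 1217 = 1219)
p = -4265/4 (p = (¼)*(-4265) = -4265/4 ≈ -1066.3)
S(M) = 57/5 (S(M) = 5 + (-3 - 5*(-3 - 1*4))/5 = 5 + (-3 - 5*(-3 - 4))/5 = 5 + (-3 - 5*(-7))/5 = 5 + (-3 + 35)/5 = 5 + (⅕)*32 = 5 + 32/5 = 57/5)
S(36)/((p/m)) = 57/(5*((-4265/4/1219))) = 57/(5*((-4265/4*1/1219))) = 57/(5*(-4265/4876)) = (57/5)*(-4876/4265) = -277932/21325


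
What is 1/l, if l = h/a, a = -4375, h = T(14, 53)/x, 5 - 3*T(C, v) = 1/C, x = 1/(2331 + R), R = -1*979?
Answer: -30625/15548 ≈ -1.9697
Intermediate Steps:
R = -979
x = 1/1352 (x = 1/(2331 - 979) = 1/1352 ≈ 0.00073965)
T(C, v) = 5/3 - 1/(3*C)
h = 15548/7 (h = ((1/3)*(-1 + 5*14)/14)/(1/1352) = ((1/3)*(1/14)*(-1 + 70))*1352 = ((1/3)*(1/14)*69)*1352 = (23/14)*1352 = 15548/7 ≈ 2221.1)
l = -15548/30625 (l = (15548/7)/(-4375) = (15548/7)*(-1/4375) = -15548/30625 ≈ -0.50769)
1/l = 1/(-15548/30625) = -30625/15548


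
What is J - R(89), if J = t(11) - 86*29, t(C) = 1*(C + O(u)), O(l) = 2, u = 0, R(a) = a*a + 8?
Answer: -10410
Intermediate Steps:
R(a) = 8 + a² (R(a) = a² + 8 = 8 + a²)
t(C) = 2 + C (t(C) = 1*(C + 2) = 1*(2 + C) = 2 + C)
J = -2481 (J = (2 + 11) - 86*29 = 13 - 2494 = -2481)
J - R(89) = -2481 - (8 + 89²) = -2481 - (8 + 7921) = -2481 - 1*7929 = -2481 - 7929 = -10410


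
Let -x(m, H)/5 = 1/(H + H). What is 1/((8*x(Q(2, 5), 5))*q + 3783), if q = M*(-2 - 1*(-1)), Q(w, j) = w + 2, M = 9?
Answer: 1/3819 ≈ 0.00026185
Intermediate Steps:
Q(w, j) = 2 + w
q = -9 (q = 9*(-2 - 1*(-1)) = 9*(-2 + 1) = 9*(-1) = -9)
x(m, H) = -5/(2*H) (x(m, H) = -5/(H + H) = -5*1/(2*H) = -5/(2*H))
1/((8*x(Q(2, 5), 5))*q + 3783) = 1/((8*(-5/2/5))*(-9) + 3783) = 1/((8*(-5/2*1/5))*(-9) + 3783) = 1/((8*(-1/2))*(-9) + 3783) = 1/(-4*(-9) + 3783) = 1/(36 + 3783) = 1/3819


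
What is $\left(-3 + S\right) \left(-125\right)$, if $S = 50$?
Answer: $-5875$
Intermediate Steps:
$\left(-3 + S\right) \left(-125\right) = \left(-3 + 50\right) \left(-125\right) = 47 \left(-125\right) = -5875$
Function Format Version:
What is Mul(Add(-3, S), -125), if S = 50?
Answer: -5875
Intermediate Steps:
Mul(Add(-3, S), -125) = Mul(Add(-3, 50), -125) = Mul(47, -125) = -5875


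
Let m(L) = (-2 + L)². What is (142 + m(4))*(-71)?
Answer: -10366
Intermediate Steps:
(142 + m(4))*(-71) = (142 + (-2 + 4)²)*(-71) = (142 + 2²)*(-71) = (142 + 4)*(-71) = 146*(-71) = -10366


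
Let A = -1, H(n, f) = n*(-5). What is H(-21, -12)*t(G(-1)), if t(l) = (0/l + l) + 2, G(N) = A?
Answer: 105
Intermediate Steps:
H(n, f) = -5*n
G(N) = -1
t(l) = 2 + l (t(l) = (0 + l) + 2 = l + 2 = 2 + l)
H(-21, -12)*t(G(-1)) = (-5*(-21))*(2 - 1) = 105*1 = 105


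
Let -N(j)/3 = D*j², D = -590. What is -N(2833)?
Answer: -14205823530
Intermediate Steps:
N(j) = 1770*j² (N(j) = -(-1770)*j² = 1770*j²)
-N(2833) = -1770*2833² = -1770*8025889 = -1*14205823530 = -14205823530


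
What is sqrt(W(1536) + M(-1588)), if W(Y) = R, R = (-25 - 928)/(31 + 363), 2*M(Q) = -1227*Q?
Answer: sqrt(151236434686)/394 ≈ 987.03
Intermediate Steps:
M(Q) = -1227*Q/2 (M(Q) = (-1227*Q)/2 = -1227*Q/2)
R = -953/394 ≈ -2.4188
W(Y) = -953/394
sqrt(W(1536) + M(-1588)) = sqrt(-953/394 - 1227/2*(-1588)) = sqrt(-953/394 + 974238) = sqrt(383848819/394) = sqrt(151236434686)/394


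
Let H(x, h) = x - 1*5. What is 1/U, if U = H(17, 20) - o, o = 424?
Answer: -1/412 ≈ -0.0024272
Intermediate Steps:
H(x, h) = -5 + x (H(x, h) = x - 5 = -5 + x)
U = -412 (U = (-5 + 17) - 1*424 = 12 - 424 = -412)
1/U = 1/(-412) = -1/412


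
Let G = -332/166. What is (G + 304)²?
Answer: 91204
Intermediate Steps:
G = -2 (G = -332*1/166 = -2)
(G + 304)² = (-2 + 304)² = 302² = 91204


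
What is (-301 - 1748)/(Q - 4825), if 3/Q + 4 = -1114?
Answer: 2290782/5394353 ≈ 0.42466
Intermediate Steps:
Q = -3/1118 (Q = 3/(-4 - 1114) = 3/(-1118) = 3*(-1/1118) = -3/1118 ≈ -0.0026834)
(-301 - 1748)/(Q - 4825) = (-301 - 1748)/(-3/1118 - 4825) = -2049/(-5394353/1118) = -2049*(-1118/5394353) = 2290782/5394353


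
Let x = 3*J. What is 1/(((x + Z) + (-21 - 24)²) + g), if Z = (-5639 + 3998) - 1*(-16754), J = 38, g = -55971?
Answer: -1/38719 ≈ -2.5827e-5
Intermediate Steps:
x = 114 (x = 3*38 = 114)
Z = 15113 (Z = -1641 + 16754 = 15113)
1/(((x + Z) + (-21 - 24)²) + g) = 1/(((114 + 15113) + (-21 - 24)²) - 55971) = 1/((15227 + (-45)²) - 55971) = 1/((15227 + 2025) - 55971) = 1/(17252 - 55971) = 1/(-38719) = -1/38719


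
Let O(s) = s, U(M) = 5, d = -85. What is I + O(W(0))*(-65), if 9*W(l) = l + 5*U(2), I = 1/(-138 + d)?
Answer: -362384/2007 ≈ -180.56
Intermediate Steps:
I = -1/223 (I = 1/(-138 - 85) = 1/(-223) = -1/223 ≈ -0.0044843)
W(l) = 25/9 + l/9 (W(l) = (l + 5*5)/9 = (l + 25)/9 = (25 + l)/9 = 25/9 + l/9)
I + O(W(0))*(-65) = -1/223 + (25/9 + (1/9)*0)*(-65) = -1/223 + (25/9 + 0)*(-65) = -1/223 + (25/9)*(-65) = -1/223 - 1625/9 = -362384/2007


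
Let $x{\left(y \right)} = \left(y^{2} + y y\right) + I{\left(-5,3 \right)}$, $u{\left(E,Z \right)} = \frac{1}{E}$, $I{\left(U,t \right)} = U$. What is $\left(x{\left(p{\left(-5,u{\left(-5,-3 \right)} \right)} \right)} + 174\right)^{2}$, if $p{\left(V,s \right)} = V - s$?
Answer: $\frac{28912129}{625} \approx 46259.0$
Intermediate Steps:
$x{\left(y \right)} = -5 + 2 y^{2}$ ($x{\left(y \right)} = \left(y^{2} + y y\right) - 5 = \left(y^{2} + y^{2}\right) - 5 = 2 y^{2} - 5 = -5 + 2 y^{2}$)
$\left(x{\left(p{\left(-5,u{\left(-5,-3 \right)} \right)} \right)} + 174\right)^{2} = \left(\left(-5 + 2 \left(-5 - \frac{1}{-5}\right)^{2}\right) + 174\right)^{2} = \left(\left(-5 + 2 \left(-5 - - \frac{1}{5}\right)^{2}\right) + 174\right)^{2} = \left(\left(-5 + 2 \left(-5 + \frac{1}{5}\right)^{2}\right) + 174\right)^{2} = \left(\left(-5 + 2 \left(- \frac{24}{5}\right)^{2}\right) + 174\right)^{2} = \left(\left(-5 + 2 \cdot \frac{576}{25}\right) + 174\right)^{2} = \left(\left(-5 + \frac{1152}{25}\right) + 174\right)^{2} = \left(\frac{1027}{25} + 174\right)^{2} = \left(\frac{5377}{25}\right)^{2} = \frac{28912129}{625}$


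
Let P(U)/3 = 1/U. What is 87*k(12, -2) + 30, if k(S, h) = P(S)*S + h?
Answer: 117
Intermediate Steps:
P(U) = 3/U
k(S, h) = 3 + h (k(S, h) = (3/S)*S + h = 3 + h)
87*k(12, -2) + 30 = 87*(3 - 2) + 30 = 87*1 + 30 = 87 + 30 = 117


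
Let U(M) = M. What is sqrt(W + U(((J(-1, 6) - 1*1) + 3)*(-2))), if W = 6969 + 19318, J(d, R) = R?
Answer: 3*sqrt(2919) ≈ 162.08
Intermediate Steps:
W = 26287
sqrt(W + U(((J(-1, 6) - 1*1) + 3)*(-2))) = sqrt(26287 + ((6 - 1*1) + 3)*(-2)) = sqrt(26287 + ((6 - 1) + 3)*(-2)) = sqrt(26287 + (5 + 3)*(-2)) = sqrt(26287 + 8*(-2)) = sqrt(26287 - 16) = sqrt(26271) = 3*sqrt(2919)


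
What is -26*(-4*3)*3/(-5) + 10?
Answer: -886/5 ≈ -177.20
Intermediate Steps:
-26*(-4*3)*3/(-5) + 10 = -(-312)*3*(-⅕) + 10 = -(-312)*(-3)/5 + 10 = -26*36/5 + 10 = -936/5 + 10 = -886/5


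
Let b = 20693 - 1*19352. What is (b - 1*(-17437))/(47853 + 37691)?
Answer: 9389/42772 ≈ 0.21951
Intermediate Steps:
b = 1341 (b = 20693 - 19352 = 1341)
(b - 1*(-17437))/(47853 + 37691) = (1341 - 1*(-17437))/(47853 + 37691) = (1341 + 17437)/85544 = 18778*(1/85544) = 9389/42772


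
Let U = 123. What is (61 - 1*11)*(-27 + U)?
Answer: 4800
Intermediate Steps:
(61 - 1*11)*(-27 + U) = (61 - 1*11)*(-27 + 123) = (61 - 11)*96 = 50*96 = 4800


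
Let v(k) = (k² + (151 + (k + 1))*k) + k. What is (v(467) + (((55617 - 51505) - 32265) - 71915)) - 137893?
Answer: 269668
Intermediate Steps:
v(k) = k + k² + k*(152 + k) (v(k) = (k² + (151 + (1 + k))*k) + k = (k² + (152 + k)*k) + k = (k² + k*(152 + k)) + k = k + k² + k*(152 + k))
(v(467) + (((55617 - 51505) - 32265) - 71915)) - 137893 = (467*(153 + 2*467) + (((55617 - 51505) - 32265) - 71915)) - 137893 = (467*(153 + 934) + ((4112 - 32265) - 71915)) - 137893 = (467*1087 + (-28153 - 71915)) - 137893 = (507629 - 100068) - 137893 = 407561 - 137893 = 269668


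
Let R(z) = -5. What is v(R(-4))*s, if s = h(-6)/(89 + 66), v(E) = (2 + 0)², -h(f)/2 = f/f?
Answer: -8/155 ≈ -0.051613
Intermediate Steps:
h(f) = -2 (h(f) = -2*f/f = -2*1 = -2)
v(E) = 4 (v(E) = 2² = 4)
s = -2/155 (s = -2/(89 + 66) = -2/155 ≈ -0.012903)
v(R(-4))*s = 4*(-2/155) = -8/155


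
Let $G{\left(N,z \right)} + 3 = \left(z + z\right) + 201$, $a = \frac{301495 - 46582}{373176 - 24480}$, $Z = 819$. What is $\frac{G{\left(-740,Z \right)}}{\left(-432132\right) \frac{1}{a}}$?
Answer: $- \frac{4333521}{1395210184} \approx -0.003106$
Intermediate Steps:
$a = \frac{84971}{116232}$ ($a = \frac{254913}{348696} = 254913 \cdot \frac{1}{348696} = \frac{84971}{116232} \approx 0.73105$)
$G{\left(N,z \right)} = 198 + 2 z$ ($G{\left(N,z \right)} = -3 + \left(\left(z + z\right) + 201\right) = -3 + \left(2 z + 201\right) = -3 + \left(201 + 2 z\right) = 198 + 2 z$)
$\frac{G{\left(-740,Z \right)}}{\left(-432132\right) \frac{1}{a}} = \frac{198 + 2 \cdot 819}{\left(-432132\right) \frac{1}{\frac{84971}{116232}}} = \frac{198 + 1638}{\left(-432132\right) \frac{116232}{84971}} = \frac{1836}{- \frac{50227566624}{84971}} = 1836 \left(- \frac{84971}{50227566624}\right) = - \frac{4333521}{1395210184}$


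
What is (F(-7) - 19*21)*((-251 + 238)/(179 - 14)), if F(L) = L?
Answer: 5278/165 ≈ 31.988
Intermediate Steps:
(F(-7) - 19*21)*((-251 + 238)/(179 - 14)) = (-7 - 19*21)*((-251 + 238)/(179 - 14)) = (-7 - 399)*(-13/165) = -(-5278)/165 = -406*(-13/165) = 5278/165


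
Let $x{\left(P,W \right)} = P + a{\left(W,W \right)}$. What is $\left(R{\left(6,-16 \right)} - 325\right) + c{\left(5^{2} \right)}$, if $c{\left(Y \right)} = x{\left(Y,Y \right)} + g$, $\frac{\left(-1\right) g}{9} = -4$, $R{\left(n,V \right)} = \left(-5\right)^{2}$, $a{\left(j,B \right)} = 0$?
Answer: $-239$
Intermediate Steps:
$R{\left(n,V \right)} = 25$
$x{\left(P,W \right)} = P$ ($x{\left(P,W \right)} = P + 0 = P$)
$g = 36$ ($g = \left(-9\right) \left(-4\right) = 36$)
$c{\left(Y \right)} = 36 + Y$ ($c{\left(Y \right)} = Y + 36 = 36 + Y$)
$\left(R{\left(6,-16 \right)} - 325\right) + c{\left(5^{2} \right)} = \left(25 - 325\right) + \left(36 + 5^{2}\right) = -300 + \left(36 + 25\right) = -300 + 61 = -239$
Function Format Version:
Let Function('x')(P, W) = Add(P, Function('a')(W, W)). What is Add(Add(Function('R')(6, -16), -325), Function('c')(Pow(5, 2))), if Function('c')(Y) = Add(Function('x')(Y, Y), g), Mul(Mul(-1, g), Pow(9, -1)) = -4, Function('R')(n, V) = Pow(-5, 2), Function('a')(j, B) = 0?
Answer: -239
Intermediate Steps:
Function('R')(n, V) = 25
Function('x')(P, W) = P (Function('x')(P, W) = Add(P, 0) = P)
g = 36 (g = Mul(-9, -4) = 36)
Function('c')(Y) = Add(36, Y) (Function('c')(Y) = Add(Y, 36) = Add(36, Y))
Add(Add(Function('R')(6, -16), -325), Function('c')(Pow(5, 2))) = Add(Add(25, -325), Add(36, Pow(5, 2))) = Add(-300, Add(36, 25)) = Add(-300, 61) = -239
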